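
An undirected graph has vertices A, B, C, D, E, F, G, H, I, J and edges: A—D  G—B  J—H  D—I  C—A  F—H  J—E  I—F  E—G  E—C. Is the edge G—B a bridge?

Removing G—B leaves no path between G and B: the component count goes from 1 to 2. So it is a bridge.

Yes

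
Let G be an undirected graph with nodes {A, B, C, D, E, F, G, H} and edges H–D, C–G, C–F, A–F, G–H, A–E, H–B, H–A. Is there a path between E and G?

Yes

From E we can reach A, B, C, D, E, F, G, H, which includes G.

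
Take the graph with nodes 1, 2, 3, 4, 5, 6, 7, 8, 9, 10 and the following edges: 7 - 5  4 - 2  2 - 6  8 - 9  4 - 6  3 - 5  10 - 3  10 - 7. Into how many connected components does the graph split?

4

1 is isolated — a component by itself.
Starting from 8 we can reach 8, 9. That is one component of size 2.
Starting from 2 we can reach 2, 4, 6. That is one component of size 3.
Starting from 3 we can reach 3, 5, 7, 10. That is one component of size 4.
Total: 4 components.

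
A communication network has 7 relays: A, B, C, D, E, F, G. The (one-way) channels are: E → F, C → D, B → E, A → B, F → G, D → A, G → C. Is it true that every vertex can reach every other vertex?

From F we can reach every vertex (A, B, C, D, E, F, G), and every vertex can reach F (A, B, C, D, E, F, G). So the whole graph is one strongly connected component.

Yes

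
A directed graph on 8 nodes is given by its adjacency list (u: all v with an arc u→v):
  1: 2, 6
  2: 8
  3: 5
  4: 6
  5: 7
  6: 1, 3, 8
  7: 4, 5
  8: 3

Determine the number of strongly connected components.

1

{1, 2, 3, 4, 5, 6, 7, 8} are all mutually reachable — one SCC of size 8.
That gives 1 strongly connected component.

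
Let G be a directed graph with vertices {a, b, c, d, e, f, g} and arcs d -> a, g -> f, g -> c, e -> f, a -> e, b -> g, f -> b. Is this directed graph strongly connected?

No

There is no directed path from c to d, so the graph is not strongly connected.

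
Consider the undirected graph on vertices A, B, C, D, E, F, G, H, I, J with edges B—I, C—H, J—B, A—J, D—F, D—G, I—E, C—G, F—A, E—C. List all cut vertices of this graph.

C

Removing C increases the component count from 1 to 2, so C is a cut vertex.
By contrast removing H leaves 1 component; it is not a cut vertex. No other vertex is a cut vertex either.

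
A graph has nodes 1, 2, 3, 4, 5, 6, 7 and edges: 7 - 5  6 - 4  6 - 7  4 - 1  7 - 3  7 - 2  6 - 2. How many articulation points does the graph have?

Removing 4 increases the component count from 1 to 2, so 4 is a cut vertex.
Removing 6 increases the component count from 1 to 2, so 6 is a cut vertex.
Removing 7 increases the component count from 1 to 3, so 7 is a cut vertex.
By contrast removing 3 leaves 1 component; it is not a cut vertex. No other vertex is a cut vertex either.

3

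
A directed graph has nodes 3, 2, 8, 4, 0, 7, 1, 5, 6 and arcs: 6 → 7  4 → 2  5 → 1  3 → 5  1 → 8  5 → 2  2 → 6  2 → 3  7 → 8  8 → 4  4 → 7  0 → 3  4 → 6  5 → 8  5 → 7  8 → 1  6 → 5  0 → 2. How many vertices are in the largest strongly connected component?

{1, 2, 3, 4, 5, 6, 7, 8} are all mutually reachable — one SCC of size 8.
{0} is an SCC by itself.
The largest has 8 vertices.

8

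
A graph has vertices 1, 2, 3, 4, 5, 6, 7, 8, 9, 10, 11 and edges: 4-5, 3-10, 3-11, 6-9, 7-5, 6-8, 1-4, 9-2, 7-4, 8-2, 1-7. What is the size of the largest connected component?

Starting from 3 we can reach 3, 10, 11. That is one component of size 3.
Starting from 1 we can reach 1, 4, 5, 7. That is one component of size 4.
Starting from 2 we can reach 2, 6, 8, 9. That is one component of size 4.
The largest has 4 vertices.

4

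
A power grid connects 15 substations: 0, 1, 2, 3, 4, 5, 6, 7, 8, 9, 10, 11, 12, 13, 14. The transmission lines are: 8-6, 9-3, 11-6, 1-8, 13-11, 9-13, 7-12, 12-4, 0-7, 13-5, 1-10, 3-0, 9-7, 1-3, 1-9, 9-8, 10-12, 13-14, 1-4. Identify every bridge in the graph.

13-14, 13-5

The edges on the cycle 9-8-6-11-13-9 are not bridges since each lies on that cycle.
But removing 14-13 disconnects 14 from 13; removing 13-5 disconnects 13 from 5 — these are bridges.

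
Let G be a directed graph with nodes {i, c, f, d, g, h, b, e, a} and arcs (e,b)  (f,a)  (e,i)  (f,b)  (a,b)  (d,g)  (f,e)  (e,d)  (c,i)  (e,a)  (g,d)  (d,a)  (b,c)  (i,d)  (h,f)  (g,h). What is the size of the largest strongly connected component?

9

{a, b, c, d, e, f, g, h, i} are all mutually reachable — one SCC of size 9.
The largest has 9 vertices.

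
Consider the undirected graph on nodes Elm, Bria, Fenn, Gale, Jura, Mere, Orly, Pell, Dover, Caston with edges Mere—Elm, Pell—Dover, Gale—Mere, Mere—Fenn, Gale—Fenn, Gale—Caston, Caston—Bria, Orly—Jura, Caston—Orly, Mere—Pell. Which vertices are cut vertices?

Removing Gale increases the component count from 1 to 2, so Gale is a cut vertex.
Removing Mere increases the component count from 1 to 3, so Mere is a cut vertex.
Removing Orly increases the component count from 1 to 2, so Orly is a cut vertex.
Likewise Pell, Caston are cut vertices.
By contrast removing Bria leaves 1 component; it is not a cut vertex. No other vertex is a cut vertex either.

Gale, Mere, Orly, Pell, Caston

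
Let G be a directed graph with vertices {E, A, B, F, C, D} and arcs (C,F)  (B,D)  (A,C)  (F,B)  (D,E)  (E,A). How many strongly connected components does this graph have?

{A, B, C, D, E, F} are all mutually reachable — one SCC of size 6.
That gives 1 strongly connected component.

1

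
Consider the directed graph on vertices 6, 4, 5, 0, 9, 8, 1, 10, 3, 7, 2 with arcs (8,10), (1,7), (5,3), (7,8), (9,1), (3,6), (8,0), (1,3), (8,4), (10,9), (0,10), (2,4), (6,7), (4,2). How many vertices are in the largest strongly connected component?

8

{0, 1, 3, 6, 7, 8, 9, 10} are all mutually reachable — one SCC of size 8.
{2, 4} are all mutually reachable — one SCC of size 2.
{5} is an SCC by itself.
The largest has 8 vertices.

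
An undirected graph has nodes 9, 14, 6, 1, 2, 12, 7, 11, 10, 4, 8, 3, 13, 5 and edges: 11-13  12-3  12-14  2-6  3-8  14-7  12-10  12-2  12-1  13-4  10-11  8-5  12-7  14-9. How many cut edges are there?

The edges on the cycle 12-14-7-12 are not bridges since each lies on that cycle.
But removing 8-3 disconnects 8 from 3; removing 13-4 disconnects 13 from 4; removing 14-9 disconnects 14 from 9; removing 12-10 disconnects 12 from 10 — these are bridges.
In total 11 edges are bridges.

11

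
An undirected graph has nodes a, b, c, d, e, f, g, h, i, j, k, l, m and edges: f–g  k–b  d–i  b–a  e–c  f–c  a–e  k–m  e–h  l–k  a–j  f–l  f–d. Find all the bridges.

The edges on the cycle f-l-k-b-a-e-c-f are not bridges since each lies on that cycle.
But removing f–d disconnects f from d; removing d–i disconnects d from i; removing f–g disconnects f from g; removing m–k disconnects m from k — these are bridges.
In total 6 edges are bridges.

a-j, d-f, d-i, e-h, f-g, k-m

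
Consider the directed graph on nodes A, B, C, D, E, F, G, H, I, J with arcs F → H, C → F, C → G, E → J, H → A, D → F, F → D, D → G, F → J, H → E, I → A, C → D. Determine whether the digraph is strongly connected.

There is no directed path from I to D, so the graph is not strongly connected.

No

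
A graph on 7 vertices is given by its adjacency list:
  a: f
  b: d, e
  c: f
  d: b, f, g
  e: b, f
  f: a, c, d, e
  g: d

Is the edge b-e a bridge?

After removing b-e, the path b-d-f-e still connects them, so the edge is not a bridge.

No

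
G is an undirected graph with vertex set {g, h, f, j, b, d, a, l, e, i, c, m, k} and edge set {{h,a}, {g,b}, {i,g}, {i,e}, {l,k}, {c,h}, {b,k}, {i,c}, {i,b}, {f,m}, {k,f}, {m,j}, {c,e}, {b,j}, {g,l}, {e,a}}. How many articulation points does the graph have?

Removing i increases the component count from 2 to 3, so i is a cut vertex.
By contrast removing l leaves 2 components; it is not a cut vertex. No other vertex is a cut vertex either.

1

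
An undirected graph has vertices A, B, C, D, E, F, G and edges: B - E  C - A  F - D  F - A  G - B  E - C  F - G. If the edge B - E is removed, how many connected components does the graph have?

1

B and E are still connected via B-G-F-A-C-E, so the component count stays at 1.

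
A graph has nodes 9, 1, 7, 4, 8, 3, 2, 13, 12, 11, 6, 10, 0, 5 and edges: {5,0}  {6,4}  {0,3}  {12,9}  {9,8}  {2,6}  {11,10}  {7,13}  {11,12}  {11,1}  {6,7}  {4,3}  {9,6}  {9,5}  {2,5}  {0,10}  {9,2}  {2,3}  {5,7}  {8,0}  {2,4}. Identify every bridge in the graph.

1-11, 13-7

The edges on the cycle 2-6-4-2 are not bridges since each lies on that cycle.
But removing 13–7 disconnects 13 from 7; removing 1–11 disconnects 1 from 11 — these are bridges.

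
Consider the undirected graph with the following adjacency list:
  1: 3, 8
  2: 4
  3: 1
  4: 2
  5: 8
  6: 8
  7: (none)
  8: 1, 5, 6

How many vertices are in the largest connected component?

5

7 is isolated — a component by itself.
Starting from 2 we can reach 2, 4. That is one component of size 2.
Starting from 1 we can reach 1, 3, 5, 6, 8. That is one component of size 5.
The largest has 5 vertices.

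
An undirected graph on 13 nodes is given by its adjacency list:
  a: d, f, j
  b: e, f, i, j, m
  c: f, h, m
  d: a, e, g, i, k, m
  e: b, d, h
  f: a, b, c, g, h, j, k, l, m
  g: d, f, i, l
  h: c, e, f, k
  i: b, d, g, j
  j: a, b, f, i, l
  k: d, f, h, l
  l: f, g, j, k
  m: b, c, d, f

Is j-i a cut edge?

No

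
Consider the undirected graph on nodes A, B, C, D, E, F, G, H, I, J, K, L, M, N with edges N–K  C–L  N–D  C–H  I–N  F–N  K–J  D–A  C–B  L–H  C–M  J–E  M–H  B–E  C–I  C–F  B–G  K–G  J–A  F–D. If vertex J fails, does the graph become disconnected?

No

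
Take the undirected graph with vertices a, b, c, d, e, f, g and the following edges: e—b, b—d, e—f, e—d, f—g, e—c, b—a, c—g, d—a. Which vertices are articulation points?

e

Removing e increases the component count from 1 to 2, so e is a cut vertex.
By contrast removing b leaves 1 component; it is not a cut vertex. No other vertex is a cut vertex either.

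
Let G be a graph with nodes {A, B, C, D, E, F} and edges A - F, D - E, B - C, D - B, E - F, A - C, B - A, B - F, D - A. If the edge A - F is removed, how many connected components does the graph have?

A and F are still connected via A-B-F, so the component count stays at 1.

1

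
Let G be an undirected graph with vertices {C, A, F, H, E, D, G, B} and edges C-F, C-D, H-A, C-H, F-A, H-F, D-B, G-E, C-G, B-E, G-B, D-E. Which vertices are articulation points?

Removing C increases the component count from 1 to 2, so C is a cut vertex.
By contrast removing F leaves 1 component; it is not a cut vertex. No other vertex is a cut vertex either.

C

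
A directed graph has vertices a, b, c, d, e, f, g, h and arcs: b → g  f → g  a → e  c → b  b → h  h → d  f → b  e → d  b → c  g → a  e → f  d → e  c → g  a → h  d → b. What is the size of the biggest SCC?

{a, b, c, d, e, f, g, h} are all mutually reachable — one SCC of size 8.
The largest has 8 vertices.

8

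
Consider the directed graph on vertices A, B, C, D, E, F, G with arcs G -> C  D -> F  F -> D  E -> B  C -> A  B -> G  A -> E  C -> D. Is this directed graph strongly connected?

There is no directed path from F to C, so the graph is not strongly connected.

No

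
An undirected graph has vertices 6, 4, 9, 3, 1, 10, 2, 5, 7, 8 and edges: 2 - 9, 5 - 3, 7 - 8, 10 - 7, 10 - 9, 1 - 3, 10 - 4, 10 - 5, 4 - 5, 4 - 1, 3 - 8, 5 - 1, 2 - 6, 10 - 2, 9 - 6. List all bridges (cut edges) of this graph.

none

The edges on the cycle 10-4-1-5-10 are not bridges since each lies on that cycle.
Every edge lies on some cycle, so there are no bridges.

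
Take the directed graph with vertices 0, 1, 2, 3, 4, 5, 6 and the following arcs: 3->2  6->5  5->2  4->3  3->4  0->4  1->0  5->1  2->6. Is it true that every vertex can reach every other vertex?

From 4 we can reach every vertex (0, 1, 2, 3, 4, 5, 6), and every vertex can reach 4 (0, 1, 2, 3, 4, 5, 6). So the whole graph is one strongly connected component.

Yes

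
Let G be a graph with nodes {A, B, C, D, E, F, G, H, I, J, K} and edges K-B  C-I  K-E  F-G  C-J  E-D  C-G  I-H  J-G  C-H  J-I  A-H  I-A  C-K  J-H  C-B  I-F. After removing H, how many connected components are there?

With H gone, the remaining components are: {A, B, C, D, E, F, G, I, J, K}.
That is 1 component.

1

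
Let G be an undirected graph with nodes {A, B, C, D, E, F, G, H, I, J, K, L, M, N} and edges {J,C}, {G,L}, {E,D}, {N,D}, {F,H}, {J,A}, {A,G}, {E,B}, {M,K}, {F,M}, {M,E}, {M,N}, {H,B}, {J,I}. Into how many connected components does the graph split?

Starting from A we can reach A, C, G, I, J, L. That is one component of size 6.
Starting from B we can reach B, D, E, F, H, K, M, N. That is one component of size 8.
Total: 2 components.

2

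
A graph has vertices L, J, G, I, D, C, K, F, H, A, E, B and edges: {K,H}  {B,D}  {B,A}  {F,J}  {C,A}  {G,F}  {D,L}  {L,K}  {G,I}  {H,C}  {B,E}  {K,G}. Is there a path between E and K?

Yes

From E we can reach A, B, C, D, E, F, G, H, I, J, K, L, which includes K.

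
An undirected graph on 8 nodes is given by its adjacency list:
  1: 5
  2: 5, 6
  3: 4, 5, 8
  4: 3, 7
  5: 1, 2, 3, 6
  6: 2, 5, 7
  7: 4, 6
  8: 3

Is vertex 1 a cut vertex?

Deleting 1 leaves 1 component (was 1), so 1 is not a cut vertex.

No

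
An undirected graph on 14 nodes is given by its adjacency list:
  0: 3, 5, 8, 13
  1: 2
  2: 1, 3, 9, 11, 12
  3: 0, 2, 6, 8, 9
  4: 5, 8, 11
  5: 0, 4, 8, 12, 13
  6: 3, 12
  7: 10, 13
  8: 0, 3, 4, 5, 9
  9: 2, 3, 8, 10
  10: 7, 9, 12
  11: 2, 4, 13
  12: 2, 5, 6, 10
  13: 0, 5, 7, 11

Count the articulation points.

1

Removing 2 increases the component count from 1 to 2, so 2 is a cut vertex.
By contrast removing 9 leaves 1 component; it is not a cut vertex. No other vertex is a cut vertex either.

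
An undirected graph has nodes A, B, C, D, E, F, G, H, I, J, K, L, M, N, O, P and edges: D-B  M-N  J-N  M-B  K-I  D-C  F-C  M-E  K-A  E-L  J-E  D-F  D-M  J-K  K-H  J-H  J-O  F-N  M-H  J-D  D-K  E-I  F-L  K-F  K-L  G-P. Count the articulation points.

2

Removing J increases the component count from 2 to 3, so J is a cut vertex.
Removing K increases the component count from 2 to 3, so K is a cut vertex.
By contrast removing O leaves 2 components; it is not a cut vertex. No other vertex is a cut vertex either.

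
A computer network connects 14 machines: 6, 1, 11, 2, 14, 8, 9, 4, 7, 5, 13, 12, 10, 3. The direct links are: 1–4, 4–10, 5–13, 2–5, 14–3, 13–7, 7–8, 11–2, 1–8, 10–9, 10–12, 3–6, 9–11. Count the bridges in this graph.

3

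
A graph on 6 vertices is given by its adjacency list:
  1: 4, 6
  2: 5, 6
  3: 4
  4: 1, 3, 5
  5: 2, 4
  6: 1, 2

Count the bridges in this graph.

The edges on the cycle 4-1-6-2-5-4 are not bridges since each lies on that cycle.
But removing 4-3 disconnects 4 from 3 — this is a bridge.

1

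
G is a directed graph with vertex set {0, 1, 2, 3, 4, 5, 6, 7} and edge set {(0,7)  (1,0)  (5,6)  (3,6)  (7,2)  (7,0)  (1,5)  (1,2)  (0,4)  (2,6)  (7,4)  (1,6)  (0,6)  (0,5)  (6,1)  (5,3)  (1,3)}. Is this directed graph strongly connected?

There is no directed path from 4 to 2, so the graph is not strongly connected.

No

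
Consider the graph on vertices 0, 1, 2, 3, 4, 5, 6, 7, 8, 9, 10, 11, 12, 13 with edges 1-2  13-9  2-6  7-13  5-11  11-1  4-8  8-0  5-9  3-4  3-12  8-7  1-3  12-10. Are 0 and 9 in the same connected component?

From 0 we can reach 0, 1, 2, 3, 4, 5, 6, 7, 8, 9, 10, 11, 12, 13, which includes 9.

Yes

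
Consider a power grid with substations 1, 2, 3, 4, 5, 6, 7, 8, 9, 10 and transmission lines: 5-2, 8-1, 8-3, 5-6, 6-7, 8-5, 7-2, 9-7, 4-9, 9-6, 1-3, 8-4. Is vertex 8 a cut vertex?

Deleting 8 raises the number of components from 2 to 3, so 8 is a cut vertex.

Yes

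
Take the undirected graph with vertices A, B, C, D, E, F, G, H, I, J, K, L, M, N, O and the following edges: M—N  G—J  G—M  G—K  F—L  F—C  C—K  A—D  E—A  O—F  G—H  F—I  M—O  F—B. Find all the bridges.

The edges on the cycle G-M-O-F-C-K-G are not bridges since each lies on that cycle.
But removing F—B disconnects F from B; removing A—D disconnects A from D; removing F—L disconnects F from L; removing I—F disconnects I from F — these are bridges.
In total 8 edges are bridges.

A-D, A-E, B-F, F-I, F-L, G-H, G-J, M-N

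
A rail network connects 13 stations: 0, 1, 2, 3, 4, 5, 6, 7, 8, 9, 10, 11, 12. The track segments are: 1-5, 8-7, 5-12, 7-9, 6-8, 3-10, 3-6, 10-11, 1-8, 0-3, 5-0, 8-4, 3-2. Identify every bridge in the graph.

10-11, 10-3, 12-5, 2-3, 4-8, 7-8, 7-9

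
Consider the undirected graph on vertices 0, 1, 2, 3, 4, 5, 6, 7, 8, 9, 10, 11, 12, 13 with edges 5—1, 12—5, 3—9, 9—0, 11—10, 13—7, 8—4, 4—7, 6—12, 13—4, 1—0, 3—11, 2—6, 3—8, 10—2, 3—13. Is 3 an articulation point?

Yes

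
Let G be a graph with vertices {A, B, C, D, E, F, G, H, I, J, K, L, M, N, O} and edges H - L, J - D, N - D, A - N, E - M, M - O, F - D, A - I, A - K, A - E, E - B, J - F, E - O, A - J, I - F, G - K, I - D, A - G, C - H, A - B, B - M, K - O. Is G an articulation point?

Deleting G leaves 2 components (was 2), so G is not a cut vertex.

No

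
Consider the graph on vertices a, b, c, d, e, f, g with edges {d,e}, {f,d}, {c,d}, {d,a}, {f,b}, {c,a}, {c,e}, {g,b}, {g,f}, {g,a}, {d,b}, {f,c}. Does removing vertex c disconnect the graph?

No

Deleting c leaves 1 component (was 1) (its neighbors a, d, e, f remain connected to each other), so c is not a cut vertex.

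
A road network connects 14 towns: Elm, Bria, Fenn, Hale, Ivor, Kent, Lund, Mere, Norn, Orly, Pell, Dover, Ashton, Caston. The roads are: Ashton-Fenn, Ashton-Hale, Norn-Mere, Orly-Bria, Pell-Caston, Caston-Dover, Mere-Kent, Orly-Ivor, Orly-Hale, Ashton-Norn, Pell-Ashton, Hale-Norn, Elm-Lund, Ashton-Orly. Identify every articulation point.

Removing Mere increases the component count from 2 to 3, so Mere is a cut vertex.
Removing Norn increases the component count from 2 to 3, so Norn is a cut vertex.
Removing Orly increases the component count from 2 to 4, so Orly is a cut vertex.
Likewise Pell, Ashton, Caston are cut vertices.
By contrast removing Fenn leaves 2 components; it is not a cut vertex. No other vertex is a cut vertex either.

Mere, Norn, Orly, Pell, Ashton, Caston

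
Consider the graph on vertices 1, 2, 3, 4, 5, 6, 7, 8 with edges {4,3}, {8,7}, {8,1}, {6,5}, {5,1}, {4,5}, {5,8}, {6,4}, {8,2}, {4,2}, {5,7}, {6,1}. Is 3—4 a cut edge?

Yes

Removing 3—4 leaves no path between 3 and 4: the component count goes from 1 to 2. So it is a bridge.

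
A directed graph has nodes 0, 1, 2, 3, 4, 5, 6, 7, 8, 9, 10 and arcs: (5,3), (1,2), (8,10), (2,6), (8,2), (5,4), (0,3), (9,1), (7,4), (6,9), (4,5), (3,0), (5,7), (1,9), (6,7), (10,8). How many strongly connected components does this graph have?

4

{1, 2, 6, 9} are all mutually reachable — one SCC of size 4.
{4, 5, 7} are all mutually reachable — one SCC of size 3.
{0, 3} are all mutually reachable — one SCC of size 2.
{8, 10} are all mutually reachable — one SCC of size 2.
That gives 4 strongly connected components.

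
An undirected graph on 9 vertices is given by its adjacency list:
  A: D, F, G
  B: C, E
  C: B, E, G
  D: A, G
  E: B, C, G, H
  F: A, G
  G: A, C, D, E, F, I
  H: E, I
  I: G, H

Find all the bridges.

none

The edges on the cycle G-I-H-E-G are not bridges since each lies on that cycle.
Every edge lies on some cycle, so there are no bridges.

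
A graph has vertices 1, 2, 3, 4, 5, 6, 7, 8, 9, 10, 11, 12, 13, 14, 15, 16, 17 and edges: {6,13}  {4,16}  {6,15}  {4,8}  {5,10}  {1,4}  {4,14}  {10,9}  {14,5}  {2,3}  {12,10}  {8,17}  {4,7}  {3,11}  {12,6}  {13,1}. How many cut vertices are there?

5

Removing 3 increases the component count from 2 to 3, so 3 is a cut vertex.
Removing 4 increases the component count from 2 to 5, so 4 is a cut vertex.
Removing 6 increases the component count from 2 to 3, so 6 is a cut vertex.
Likewise 8, 10 are cut vertices.
By contrast removing 2 leaves 2 components; it is not a cut vertex. No other vertex is a cut vertex either.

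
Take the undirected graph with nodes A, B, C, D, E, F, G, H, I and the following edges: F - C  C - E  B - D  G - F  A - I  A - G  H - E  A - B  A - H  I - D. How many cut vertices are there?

1

Removing A increases the component count from 1 to 2, so A is a cut vertex.
By contrast removing E leaves 1 component; it is not a cut vertex. No other vertex is a cut vertex either.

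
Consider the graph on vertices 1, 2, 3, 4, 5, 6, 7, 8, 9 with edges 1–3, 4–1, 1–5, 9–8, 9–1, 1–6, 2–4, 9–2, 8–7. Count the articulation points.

Removing 1 increases the component count from 1 to 4, so 1 is a cut vertex.
Removing 8 increases the component count from 1 to 2, so 8 is a cut vertex.
Removing 9 increases the component count from 1 to 2, so 9 is a cut vertex.
By contrast removing 7 leaves 1 component; it is not a cut vertex. No other vertex is a cut vertex either.

3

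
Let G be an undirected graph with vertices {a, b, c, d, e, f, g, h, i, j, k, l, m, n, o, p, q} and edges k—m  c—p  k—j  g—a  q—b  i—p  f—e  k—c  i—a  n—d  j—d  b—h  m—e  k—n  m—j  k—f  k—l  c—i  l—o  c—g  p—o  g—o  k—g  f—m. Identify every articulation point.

b, k

Removing b increases the component count from 2 to 3, so b is a cut vertex.
Removing k increases the component count from 2 to 3, so k is a cut vertex.
By contrast removing a leaves 2 components; it is not a cut vertex. No other vertex is a cut vertex either.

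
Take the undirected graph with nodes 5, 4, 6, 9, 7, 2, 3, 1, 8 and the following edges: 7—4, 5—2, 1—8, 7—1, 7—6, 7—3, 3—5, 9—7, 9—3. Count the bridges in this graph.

6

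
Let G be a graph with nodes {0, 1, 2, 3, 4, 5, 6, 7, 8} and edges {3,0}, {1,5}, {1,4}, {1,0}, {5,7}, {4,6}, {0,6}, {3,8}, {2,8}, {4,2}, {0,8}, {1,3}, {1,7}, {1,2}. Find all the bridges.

The edges on the cycle 1-5-7-1 are not bridges since each lies on that cycle.
Every edge lies on some cycle, so there are no bridges.

none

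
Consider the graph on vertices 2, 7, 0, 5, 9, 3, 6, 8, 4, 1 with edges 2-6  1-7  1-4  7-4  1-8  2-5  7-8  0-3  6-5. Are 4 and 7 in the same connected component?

Yes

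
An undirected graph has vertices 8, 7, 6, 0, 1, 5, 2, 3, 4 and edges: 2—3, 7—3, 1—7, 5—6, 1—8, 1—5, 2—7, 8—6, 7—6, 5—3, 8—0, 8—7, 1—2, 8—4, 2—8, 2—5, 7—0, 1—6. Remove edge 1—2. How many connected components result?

1 and 2 are still connected via 1-7-2, so the component count stays at 1.

1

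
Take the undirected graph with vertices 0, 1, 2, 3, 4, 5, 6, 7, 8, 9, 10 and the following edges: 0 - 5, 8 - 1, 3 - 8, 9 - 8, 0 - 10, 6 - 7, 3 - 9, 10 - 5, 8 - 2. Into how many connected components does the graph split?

4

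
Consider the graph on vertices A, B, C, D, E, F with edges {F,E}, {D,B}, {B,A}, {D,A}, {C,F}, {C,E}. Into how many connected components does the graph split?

2

Starting from C we can reach C, E, F. That is one component of size 3.
Starting from A we can reach A, B, D. That is one component of size 3.
Total: 2 components.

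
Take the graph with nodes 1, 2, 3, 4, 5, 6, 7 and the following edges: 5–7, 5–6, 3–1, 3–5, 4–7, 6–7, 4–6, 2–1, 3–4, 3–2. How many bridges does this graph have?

0

The edges on the cycle 3-2-1-3 are not bridges since each lies on that cycle.
Every edge lies on some cycle, so there are no bridges.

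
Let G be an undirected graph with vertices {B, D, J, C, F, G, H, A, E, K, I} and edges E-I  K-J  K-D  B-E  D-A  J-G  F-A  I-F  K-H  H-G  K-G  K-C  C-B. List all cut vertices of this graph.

K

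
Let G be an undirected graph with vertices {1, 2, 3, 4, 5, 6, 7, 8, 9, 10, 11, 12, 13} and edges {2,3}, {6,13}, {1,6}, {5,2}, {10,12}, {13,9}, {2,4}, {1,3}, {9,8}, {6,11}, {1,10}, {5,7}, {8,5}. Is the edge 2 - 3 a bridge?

After removing 2 - 3, the path 2-5-8-9-13-6-1-3 still connects them, so the edge is not a bridge.

No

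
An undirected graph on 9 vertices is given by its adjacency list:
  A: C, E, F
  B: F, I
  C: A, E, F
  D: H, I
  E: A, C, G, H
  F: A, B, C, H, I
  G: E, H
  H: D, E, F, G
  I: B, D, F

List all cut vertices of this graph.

none

Removing F, for instance, still leaves 1 component. No single vertex removal increases the component count — the graph has no articulation points.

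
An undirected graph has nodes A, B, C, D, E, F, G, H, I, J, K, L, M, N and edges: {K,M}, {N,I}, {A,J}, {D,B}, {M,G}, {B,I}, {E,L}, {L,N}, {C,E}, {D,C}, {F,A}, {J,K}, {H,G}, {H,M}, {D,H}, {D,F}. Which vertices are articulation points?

Removing D increases the component count from 1 to 2, so D is a cut vertex.
By contrast removing N leaves 1 component; it is not a cut vertex. No other vertex is a cut vertex either.

D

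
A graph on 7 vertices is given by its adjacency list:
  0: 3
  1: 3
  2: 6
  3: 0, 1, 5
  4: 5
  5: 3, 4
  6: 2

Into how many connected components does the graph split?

2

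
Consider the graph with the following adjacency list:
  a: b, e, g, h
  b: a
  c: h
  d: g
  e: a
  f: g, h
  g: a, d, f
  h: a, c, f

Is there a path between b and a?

Yes

From b we can reach a, b, c, d, e, f, g, h, which includes a.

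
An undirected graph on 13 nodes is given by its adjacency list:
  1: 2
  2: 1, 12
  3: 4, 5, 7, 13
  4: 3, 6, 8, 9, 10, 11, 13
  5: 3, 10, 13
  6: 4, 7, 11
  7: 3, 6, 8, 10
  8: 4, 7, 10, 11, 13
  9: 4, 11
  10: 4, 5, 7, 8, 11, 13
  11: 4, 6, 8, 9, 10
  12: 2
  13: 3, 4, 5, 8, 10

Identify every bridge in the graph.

The edges on the cycle 4-10-7-8-4 are not bridges since each lies on that cycle.
But removing 1-2 disconnects 1 from 2; removing 2-12 disconnects 2 from 12 — these are bridges.

1-2, 12-2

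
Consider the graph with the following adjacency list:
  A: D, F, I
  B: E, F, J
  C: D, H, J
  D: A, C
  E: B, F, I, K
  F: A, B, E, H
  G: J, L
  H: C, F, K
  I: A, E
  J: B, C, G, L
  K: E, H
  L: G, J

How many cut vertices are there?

Removing J increases the component count from 1 to 2, so J is a cut vertex.
By contrast removing A leaves 1 component; it is not a cut vertex. No other vertex is a cut vertex either.

1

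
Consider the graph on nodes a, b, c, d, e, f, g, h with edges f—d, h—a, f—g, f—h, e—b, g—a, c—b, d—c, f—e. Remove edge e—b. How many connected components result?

e and b are still connected via e-f-d-c-b, so the component count stays at 1.

1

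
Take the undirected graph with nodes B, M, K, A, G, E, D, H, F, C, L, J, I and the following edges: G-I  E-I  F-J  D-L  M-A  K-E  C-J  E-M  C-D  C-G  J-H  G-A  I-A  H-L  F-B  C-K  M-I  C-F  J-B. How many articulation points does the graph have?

Removing C increases the component count from 1 to 2, so C is a cut vertex.
By contrast removing G leaves 1 component; it is not a cut vertex. No other vertex is a cut vertex either.

1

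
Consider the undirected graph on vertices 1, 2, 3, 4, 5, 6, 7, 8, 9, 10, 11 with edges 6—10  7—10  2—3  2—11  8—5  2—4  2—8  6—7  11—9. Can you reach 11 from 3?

Yes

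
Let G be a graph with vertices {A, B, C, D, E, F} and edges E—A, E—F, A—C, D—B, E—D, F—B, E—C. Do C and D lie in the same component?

Yes

From C we can reach A, B, C, D, E, F, which includes D.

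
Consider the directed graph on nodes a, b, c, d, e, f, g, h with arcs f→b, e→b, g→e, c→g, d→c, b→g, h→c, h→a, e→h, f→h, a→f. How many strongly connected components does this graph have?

2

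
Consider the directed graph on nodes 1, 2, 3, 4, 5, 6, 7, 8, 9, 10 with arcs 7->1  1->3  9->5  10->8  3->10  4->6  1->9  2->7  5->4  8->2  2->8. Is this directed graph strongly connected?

No

There is no directed path from 6 to 2, so the graph is not strongly connected.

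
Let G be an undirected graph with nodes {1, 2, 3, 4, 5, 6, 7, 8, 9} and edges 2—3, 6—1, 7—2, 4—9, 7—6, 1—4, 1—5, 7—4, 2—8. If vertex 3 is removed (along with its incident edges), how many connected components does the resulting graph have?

1

With 3 gone, the remaining components are: {1, 2, 4, 5, 6, 7, 8, 9}.
That is 1 component.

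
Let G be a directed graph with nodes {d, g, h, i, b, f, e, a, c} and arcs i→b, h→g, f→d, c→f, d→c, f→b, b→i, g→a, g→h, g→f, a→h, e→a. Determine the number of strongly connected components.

4

{a, g, h} are all mutually reachable — one SCC of size 3.
{c, d, f} are all mutually reachable — one SCC of size 3.
{b, i} are all mutually reachable — one SCC of size 2.
{e} is an SCC by itself.
That gives 4 strongly connected components.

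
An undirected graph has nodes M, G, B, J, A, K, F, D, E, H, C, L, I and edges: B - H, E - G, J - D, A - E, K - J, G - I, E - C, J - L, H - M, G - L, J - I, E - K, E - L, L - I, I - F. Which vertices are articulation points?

Removing E increases the component count from 2 to 4, so E is a cut vertex.
Removing H increases the component count from 2 to 3, so H is a cut vertex.
Removing I increases the component count from 2 to 3, so I is a cut vertex.
Likewise J is a cut vertex.
By contrast removing G leaves 2 components; it is not a cut vertex. No other vertex is a cut vertex either.

E, H, I, J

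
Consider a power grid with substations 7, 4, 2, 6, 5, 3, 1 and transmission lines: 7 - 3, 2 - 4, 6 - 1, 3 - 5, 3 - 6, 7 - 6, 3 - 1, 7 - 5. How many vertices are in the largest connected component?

Starting from 2 we can reach 2, 4. That is one component of size 2.
Starting from 1 we can reach 1, 3, 5, 6, 7. That is one component of size 5.
The largest has 5 vertices.

5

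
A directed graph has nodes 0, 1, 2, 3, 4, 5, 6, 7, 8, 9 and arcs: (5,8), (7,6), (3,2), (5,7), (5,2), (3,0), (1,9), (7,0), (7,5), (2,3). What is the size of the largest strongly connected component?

2

{5, 7} are all mutually reachable — one SCC of size 2.
{2, 3} are all mutually reachable — one SCC of size 2.
{6} is an SCC by itself.
{4} is an SCC by itself.
{1} is an SCC by itself.
(and 3 more singleton SCCs)
The largest has 2 vertices.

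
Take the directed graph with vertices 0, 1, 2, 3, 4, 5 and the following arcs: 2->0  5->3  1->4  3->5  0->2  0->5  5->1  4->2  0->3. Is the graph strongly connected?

From 4 we can reach every vertex (0, 1, 2, 3, 4, 5), and every vertex can reach 4 (0, 1, 2, 3, 4, 5). So the whole graph is one strongly connected component.

Yes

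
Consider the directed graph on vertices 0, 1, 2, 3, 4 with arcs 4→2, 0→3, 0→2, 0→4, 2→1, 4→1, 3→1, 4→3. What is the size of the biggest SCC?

{4} is an SCC by itself.
{0} is an SCC by itself.
{3} is an SCC by itself.
{2} is an SCC by itself.
{1} is an SCC by itself.
The largest has 1 vertex.

1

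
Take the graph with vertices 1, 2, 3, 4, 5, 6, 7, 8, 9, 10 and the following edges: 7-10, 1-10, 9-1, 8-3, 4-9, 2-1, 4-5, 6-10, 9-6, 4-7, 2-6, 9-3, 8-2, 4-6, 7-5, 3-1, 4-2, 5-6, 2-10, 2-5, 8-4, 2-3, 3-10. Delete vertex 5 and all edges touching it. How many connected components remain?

With 5 gone, the remaining components are: {1, 2, 3, 4, 6, 7, 8, 9, 10}.
That is 1 component.

1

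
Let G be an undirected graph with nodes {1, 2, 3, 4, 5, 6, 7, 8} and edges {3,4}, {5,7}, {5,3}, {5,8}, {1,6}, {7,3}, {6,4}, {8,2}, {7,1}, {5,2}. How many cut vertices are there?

1

Removing 5 increases the component count from 1 to 2, so 5 is a cut vertex.
By contrast removing 3 leaves 1 component; it is not a cut vertex. No other vertex is a cut vertex either.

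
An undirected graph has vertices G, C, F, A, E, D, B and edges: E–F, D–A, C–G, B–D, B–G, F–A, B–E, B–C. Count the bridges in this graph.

The edges on the cycle B-C-G-B are not bridges since each lies on that cycle.
Every edge lies on some cycle, so there are no bridges.

0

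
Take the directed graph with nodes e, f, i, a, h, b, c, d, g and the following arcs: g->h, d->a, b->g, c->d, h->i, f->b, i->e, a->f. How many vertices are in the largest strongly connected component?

{f} is an SCC by itself.
{b} is an SCC by itself.
{g} is an SCC by itself.
{h} is an SCC by itself.
{i} is an SCC by itself.
(and 4 more singleton SCCs)
The largest has 1 vertex.

1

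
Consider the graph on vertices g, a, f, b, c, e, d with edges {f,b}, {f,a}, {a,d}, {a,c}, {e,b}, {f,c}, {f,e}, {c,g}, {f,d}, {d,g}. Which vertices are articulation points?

f

Removing f increases the component count from 1 to 2, so f is a cut vertex.
By contrast removing g leaves 1 component; it is not a cut vertex. No other vertex is a cut vertex either.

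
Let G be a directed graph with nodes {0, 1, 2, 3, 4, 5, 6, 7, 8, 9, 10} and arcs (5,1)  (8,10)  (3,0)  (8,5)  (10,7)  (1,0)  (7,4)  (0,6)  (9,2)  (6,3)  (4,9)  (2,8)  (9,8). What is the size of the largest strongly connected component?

{2, 4, 7, 8, 9, 10} are all mutually reachable — one SCC of size 6.
{0, 3, 6} are all mutually reachable — one SCC of size 3.
{1} is an SCC by itself.
{5} is an SCC by itself.
The largest has 6 vertices.

6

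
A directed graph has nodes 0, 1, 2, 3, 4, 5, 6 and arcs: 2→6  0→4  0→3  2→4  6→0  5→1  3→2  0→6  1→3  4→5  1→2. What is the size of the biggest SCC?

{0, 1, 2, 3, 4, 5, 6} are all mutually reachable — one SCC of size 7.
The largest has 7 vertices.

7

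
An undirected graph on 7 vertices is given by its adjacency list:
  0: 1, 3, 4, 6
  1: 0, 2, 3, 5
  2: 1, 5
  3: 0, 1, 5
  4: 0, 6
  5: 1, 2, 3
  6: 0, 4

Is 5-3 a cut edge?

No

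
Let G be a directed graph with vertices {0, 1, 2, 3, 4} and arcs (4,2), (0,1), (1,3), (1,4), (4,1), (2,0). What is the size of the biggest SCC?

4

{0, 1, 2, 4} are all mutually reachable — one SCC of size 4.
{3} is an SCC by itself.
The largest has 4 vertices.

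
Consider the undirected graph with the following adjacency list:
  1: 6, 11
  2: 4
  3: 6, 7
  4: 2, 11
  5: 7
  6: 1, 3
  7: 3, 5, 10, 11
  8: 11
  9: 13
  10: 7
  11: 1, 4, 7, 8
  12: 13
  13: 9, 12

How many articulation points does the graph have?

4

Removing 4 increases the component count from 2 to 3, so 4 is a cut vertex.
Removing 7 increases the component count from 2 to 4, so 7 is a cut vertex.
Removing 11 increases the component count from 2 to 4, so 11 is a cut vertex.
Likewise 13 is a cut vertex.
By contrast removing 3 leaves 2 components; it is not a cut vertex. No other vertex is a cut vertex either.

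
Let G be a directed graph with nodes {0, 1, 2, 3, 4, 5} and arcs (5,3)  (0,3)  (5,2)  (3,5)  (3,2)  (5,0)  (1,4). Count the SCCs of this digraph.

{0, 3, 5} are all mutually reachable — one SCC of size 3.
{1} is an SCC by itself.
{4} is an SCC by itself.
{2} is an SCC by itself.
That gives 4 strongly connected components.

4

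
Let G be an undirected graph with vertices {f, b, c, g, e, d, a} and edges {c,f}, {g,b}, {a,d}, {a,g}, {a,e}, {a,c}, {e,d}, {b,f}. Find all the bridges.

none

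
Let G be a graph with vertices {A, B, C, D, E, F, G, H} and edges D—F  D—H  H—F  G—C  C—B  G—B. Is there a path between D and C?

The component containing D is {D, F, H}, and C is not in it.

No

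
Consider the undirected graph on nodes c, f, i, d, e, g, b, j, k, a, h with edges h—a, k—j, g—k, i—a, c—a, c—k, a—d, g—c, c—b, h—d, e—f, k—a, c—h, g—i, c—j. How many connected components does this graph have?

2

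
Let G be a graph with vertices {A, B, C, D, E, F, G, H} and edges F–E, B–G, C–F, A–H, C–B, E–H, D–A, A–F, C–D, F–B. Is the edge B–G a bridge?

Removing B–G leaves no path between B and G: the component count goes from 1 to 2. So it is a bridge.

Yes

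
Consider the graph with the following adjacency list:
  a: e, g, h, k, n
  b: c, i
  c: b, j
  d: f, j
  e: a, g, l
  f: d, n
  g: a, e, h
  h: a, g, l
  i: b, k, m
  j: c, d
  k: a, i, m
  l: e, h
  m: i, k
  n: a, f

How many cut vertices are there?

1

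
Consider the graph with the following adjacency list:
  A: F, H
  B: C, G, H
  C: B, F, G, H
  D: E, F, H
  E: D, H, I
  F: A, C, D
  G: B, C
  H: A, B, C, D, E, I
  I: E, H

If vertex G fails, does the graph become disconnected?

No

Deleting G leaves 1 component (was 1) (its neighbors B, C remain connected to each other), so G is not a cut vertex.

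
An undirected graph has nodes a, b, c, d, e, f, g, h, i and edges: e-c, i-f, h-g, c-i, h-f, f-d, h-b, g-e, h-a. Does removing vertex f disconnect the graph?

Deleting f raises the number of components from 1 to 2, so f is a cut vertex.

Yes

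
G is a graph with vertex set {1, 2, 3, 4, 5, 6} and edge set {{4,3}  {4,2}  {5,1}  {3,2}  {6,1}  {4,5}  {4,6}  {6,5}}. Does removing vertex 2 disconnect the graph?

No

Deleting 2 leaves 1 component (was 1) (its neighbors 3, 4 remain connected to each other), so 2 is not a cut vertex.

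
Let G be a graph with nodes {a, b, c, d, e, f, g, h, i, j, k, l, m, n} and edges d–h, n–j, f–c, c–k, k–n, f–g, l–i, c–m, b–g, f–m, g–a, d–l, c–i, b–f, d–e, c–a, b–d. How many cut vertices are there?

4

Removing c increases the component count from 1 to 2, so c is a cut vertex.
Removing d increases the component count from 1 to 3, so d is a cut vertex.
Removing k increases the component count from 1 to 2, so k is a cut vertex.
Likewise n is a cut vertex.
By contrast removing h leaves 1 component; it is not a cut vertex. No other vertex is a cut vertex either.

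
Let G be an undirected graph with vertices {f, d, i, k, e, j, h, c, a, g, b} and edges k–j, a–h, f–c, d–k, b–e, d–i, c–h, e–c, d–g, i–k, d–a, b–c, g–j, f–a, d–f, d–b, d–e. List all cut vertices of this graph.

Removing d increases the component count from 1 to 2, so d is a cut vertex.
By contrast removing j leaves 1 component; it is not a cut vertex. No other vertex is a cut vertex either.

d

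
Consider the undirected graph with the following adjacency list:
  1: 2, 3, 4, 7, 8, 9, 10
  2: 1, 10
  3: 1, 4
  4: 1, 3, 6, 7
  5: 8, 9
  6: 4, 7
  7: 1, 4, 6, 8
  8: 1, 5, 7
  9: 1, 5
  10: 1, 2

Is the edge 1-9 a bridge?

After removing 1-9, the path 1-8-5-9 still connects them, so the edge is not a bridge.

No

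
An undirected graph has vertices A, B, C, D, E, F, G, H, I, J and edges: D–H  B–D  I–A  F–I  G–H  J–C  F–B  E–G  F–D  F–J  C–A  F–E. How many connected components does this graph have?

1

Starting from A we can reach A, B, C, D, E, F, G, H, I, J. That is one component of size 10.
Total: 1 component.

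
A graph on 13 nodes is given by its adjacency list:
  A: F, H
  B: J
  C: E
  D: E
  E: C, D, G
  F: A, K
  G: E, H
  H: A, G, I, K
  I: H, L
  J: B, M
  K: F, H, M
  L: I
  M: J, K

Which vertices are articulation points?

Removing E increases the component count from 1 to 3, so E is a cut vertex.
Removing G increases the component count from 1 to 2, so G is a cut vertex.
Removing H increases the component count from 1 to 3, so H is a cut vertex.
Likewise I, J, K, M are cut vertices.
By contrast removing A leaves 1 component; it is not a cut vertex. No other vertex is a cut vertex either.

E, G, H, I, J, K, M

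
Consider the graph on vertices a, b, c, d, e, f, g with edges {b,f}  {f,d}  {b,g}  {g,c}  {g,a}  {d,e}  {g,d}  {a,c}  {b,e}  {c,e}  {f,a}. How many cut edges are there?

0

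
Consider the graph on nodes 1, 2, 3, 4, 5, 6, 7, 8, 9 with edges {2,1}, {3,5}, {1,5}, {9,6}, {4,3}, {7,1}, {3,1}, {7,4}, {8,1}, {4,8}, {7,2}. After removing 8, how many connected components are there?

With 8 gone, the remaining components are: {6, 9}; {1, 2, 3, 4, 5, 7}.
That is 2 components.

2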